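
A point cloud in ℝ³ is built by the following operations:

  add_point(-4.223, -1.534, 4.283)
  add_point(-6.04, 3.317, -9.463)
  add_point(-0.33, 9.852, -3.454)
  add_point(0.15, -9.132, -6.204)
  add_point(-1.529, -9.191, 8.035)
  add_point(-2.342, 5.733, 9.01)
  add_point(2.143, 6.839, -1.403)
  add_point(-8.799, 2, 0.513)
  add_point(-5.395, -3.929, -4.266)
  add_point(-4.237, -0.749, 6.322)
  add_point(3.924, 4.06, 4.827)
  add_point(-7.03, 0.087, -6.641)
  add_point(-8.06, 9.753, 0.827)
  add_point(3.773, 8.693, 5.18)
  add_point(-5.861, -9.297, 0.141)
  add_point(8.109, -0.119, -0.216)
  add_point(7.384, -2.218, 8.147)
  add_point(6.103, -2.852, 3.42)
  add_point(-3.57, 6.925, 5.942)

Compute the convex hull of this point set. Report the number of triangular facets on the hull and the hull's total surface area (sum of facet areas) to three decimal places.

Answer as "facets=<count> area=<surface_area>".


facets=22 area=1022.629

Points on the hull: [1, 2, 3, 4, 5, 7, 9, 11, 12, 13, 14, 15, 16] (13 of 19).

Area of each hull facet:
  f1: (p11, p14, p7) → 41.9464
  f2: (p11, p1, p7) → 14.7888
  f3: (p3, p1, p15) → 93.4186
  f4: (p3, p11, p14) → 47.2717
  f5: (p3, p11, p1) → 22.7932
  f6: (p4, p3, p14) → 37.4817
  f7: (p4, p14, p7) → 52.4085
  f8: (p12, p1, p7) → 40.4072
  f9: (p12, p5, p7) → 40.1321
  f10: (p16, p4, p5) → 69.5295
  f11: (p16, p3, p15) → 56.7117
  f12: (p16, p4, p3) → 80.8379
  f13: (p9, p5, p7) → 28.4611
  f14: (p9, p4, p7) → 27.3546
  f15: (p9, p4, p5) → 23.8960
  f16: (p13, p12, p5) → 41.7612
  f17: (p13, p16, p15) → 46.1384
  f18: (p13, p16, p5) → 45.0110
  f19: (p2, p1, p15) → 71.0179
  f20: (p2, p13, p15) → 53.1456
  f21: (p2, p12, p1) → 45.6544
  f22: (p2, p13, p12) → 42.4619
Σ area = 1022.629

Check V−E+F: 13 − 33 + 22 = 2.


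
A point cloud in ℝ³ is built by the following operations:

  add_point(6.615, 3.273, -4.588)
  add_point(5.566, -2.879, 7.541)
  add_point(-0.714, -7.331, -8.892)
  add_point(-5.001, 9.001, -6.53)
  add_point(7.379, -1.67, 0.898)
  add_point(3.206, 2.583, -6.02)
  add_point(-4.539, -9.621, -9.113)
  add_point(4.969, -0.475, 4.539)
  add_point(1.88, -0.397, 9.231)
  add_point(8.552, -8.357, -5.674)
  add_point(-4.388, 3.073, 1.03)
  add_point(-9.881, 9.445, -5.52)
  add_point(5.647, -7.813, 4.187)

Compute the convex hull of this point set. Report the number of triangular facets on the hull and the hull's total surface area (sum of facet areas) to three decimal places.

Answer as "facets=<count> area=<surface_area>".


Points on the hull: [0, 1, 2, 3, 4, 5, 6, 7, 8, 9, 10, 11, 12] (13 of 13).

Triangle areas on the boundary:
  f1: (p12, p6, p9) → 69.9502
  f2: (p12, p8, p6) → 79.2026
  f3: (p3, p6, p11) → 46.5842
  f4: (p3, p8, p11) → 47.7950
  f5: (p10, p6, p11) → 86.3570
  f6: (p10, p8, p11) → 18.1920
  f7: (p10, p8, p6) → 86.1754
  f8: (p2, p6, p9) → 14.0995
  f9: (p2, p3, p6) → 36.4976
  f10: (p0, p4, p9) → 35.0580
  f11: (p0, p3, p8) → 98.5613
  f12: (p1, p12, p8) → 10.8738
  f13: (p1, p0, p4) → 15.8902
  f14: (p1, p12, p9) → 24.8857
  f15: (p1, p4, p9) → 27.1234
  f16: (p5, p2, p3) → 55.5971
  f17: (p5, p0, p3) → 15.4101
  f18: (p5, p2, p9) → 51.4888
  f19: (p5, p0, p9) → 22.2178
  f20: (p7, p0, p8) → 14.9236
  f21: (p7, p1, p8) → 9.1215
  f22: (p7, p1, p0) → 8.0715
Σ area = 874.077

Check V−E+F: 13 − 33 + 22 = 2.

facets=22 area=874.077


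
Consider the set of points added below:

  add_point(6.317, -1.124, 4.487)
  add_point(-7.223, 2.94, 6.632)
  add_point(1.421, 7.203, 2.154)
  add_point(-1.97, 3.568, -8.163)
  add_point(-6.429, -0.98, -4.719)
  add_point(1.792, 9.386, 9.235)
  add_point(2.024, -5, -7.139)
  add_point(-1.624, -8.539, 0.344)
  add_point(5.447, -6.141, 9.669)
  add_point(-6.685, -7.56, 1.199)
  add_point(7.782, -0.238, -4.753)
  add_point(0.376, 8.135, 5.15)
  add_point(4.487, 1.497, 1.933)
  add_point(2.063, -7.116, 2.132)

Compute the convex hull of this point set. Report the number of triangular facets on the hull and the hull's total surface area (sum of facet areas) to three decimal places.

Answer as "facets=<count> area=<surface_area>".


Points on the hull: [0, 1, 2, 3, 4, 5, 6, 7, 8, 9, 10, 11, 13] (13 of 14).

Triangle areas on the boundary:
  f1: (p5, p8, p1) → 84.6211
  f2: (p13, p8, p7) → 11.7762
  f3: (p0, p8, p10) → 21.1416
  f4: (p0, p5, p10) → 54.4450
  f5: (p0, p5, p8) → 43.3464
  f6: (p4, p3, p1) → 41.7687
  f7: (p6, p3, p10) → 36.4916
  f8: (p6, p13, p7) → 19.4524
  f9: (p6, p4, p3) → 32.1355
  f10: (p6, p8, p10) → 61.6946
  f11: (p6, p13, p8) → 20.2615
  f12: (p11, p5, p1) → 20.2200
  f13: (p11, p3, p1) → 65.6169
  f14: (p2, p5, p10) → 31.4562
  f15: (p2, p3, p10) → 56.8698
  f16: (p2, p11, p5) → 4.4538
  f17: (p2, p11, p3) → 11.0518
  f18: (p9, p4, p1) → 49.0512
  f19: (p9, p8, p1) → 83.6449
  f20: (p9, p8, p7) → 28.4947
  f21: (p9, p6, p7) → 21.0735
  f22: (p9, p6, p4) → 42.5067
Σ area = 841.574

Check V−E+F: 13 − 33 + 22 = 2.

facets=22 area=841.574


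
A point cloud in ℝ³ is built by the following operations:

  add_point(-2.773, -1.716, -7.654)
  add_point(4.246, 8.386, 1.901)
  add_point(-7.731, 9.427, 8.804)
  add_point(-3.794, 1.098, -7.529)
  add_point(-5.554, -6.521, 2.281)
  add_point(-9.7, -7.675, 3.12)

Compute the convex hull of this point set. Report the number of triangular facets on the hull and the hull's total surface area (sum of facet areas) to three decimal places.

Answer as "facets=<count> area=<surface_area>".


Points on the hull: [0, 1, 2, 3, 4, 5] (6 of 6).

Area of each hull facet:
  f1: (p3, p2, p5) → 126.2954
  f2: (p3, p0, p5) → 20.7472
  f3: (p3, p2, p1) → 98.9485
  f4: (p3, p0, p1) → 20.4551
  f5: (p4, p2, p5) → 38.0247
  f6: (p4, p2, p1) → 112.1114
  f7: (p4, p0, p5) → 21.4735
  f8: (p4, p0, p1) → 87.6114
Σ area = 525.667

Euler: V−E+F = 6−12+8 = 2.

facets=8 area=525.667


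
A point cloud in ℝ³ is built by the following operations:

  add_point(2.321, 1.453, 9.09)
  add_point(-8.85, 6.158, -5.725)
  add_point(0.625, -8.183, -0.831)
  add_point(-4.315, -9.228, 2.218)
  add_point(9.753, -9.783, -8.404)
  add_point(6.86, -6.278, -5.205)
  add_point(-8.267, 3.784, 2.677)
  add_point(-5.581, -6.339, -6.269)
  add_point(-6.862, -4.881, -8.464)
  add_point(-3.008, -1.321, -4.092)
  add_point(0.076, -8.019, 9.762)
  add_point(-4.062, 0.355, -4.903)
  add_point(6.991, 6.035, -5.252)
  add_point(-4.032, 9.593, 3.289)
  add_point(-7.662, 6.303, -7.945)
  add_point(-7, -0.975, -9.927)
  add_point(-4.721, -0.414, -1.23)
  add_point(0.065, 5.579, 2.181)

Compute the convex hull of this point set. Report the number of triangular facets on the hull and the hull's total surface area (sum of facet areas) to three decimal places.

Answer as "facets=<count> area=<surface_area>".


Extreme-point indices: [0, 1, 3, 4, 6, 7, 8, 10, 12, 13, 14, 15] — 12 of 18 on the boundary.

Area of each hull facet:
  f1: (p6, p13, p1) → 31.4149
  f2: (p6, p8, p1) → 50.4698
  f3: (p14, p13, p1) → 11.7195
  f4: (p14, p12, p13) → 81.4462
  f5: (p0, p12, p13) → 81.5591
  f6: (p0, p6, p13) → 41.8882
  f7: (p0, p6, p10) → 61.4406
  f8: (p0, p10, p4) → 100.4182
  f9: (p0, p12, p4) → 128.7770
  f10: (p3, p10, p4) → 77.1229
  f11: (p3, p6, p10) → 59.9451
  f12: (p3, p6, p8) → 74.1873
  f13: (p15, p8, p1) → 13.8799
  f14: (p15, p14, p1) → 9.3225
  f15: (p15, p8, p4) → 34.5073
  f16: (p15, p12, p4) → 126.3545
  f17: (p15, p14, p12) → 56.3265
  f18: (p7, p8, p4) → 20.9785
  f19: (p7, p3, p4) → 71.5809
  f20: (p7, p3, p8) → 5.1315
Σ area = 1138.470

Check V−E+F: 12 − 30 + 20 = 2.

facets=20 area=1138.470


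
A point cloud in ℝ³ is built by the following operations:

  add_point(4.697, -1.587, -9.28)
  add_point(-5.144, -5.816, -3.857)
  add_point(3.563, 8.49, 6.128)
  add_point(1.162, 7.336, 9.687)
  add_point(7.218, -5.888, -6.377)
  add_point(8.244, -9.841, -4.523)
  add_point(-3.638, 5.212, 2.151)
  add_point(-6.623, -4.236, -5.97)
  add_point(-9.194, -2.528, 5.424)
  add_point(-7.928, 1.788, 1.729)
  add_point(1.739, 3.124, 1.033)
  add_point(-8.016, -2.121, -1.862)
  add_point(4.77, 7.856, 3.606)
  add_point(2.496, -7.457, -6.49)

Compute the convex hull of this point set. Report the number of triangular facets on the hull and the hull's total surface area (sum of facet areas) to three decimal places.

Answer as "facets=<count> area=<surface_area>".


13 of the 14 inputs are extreme points: [0, 1, 2, 3, 4, 5, 6, 7, 8, 9, 11, 12, 13].

Triangle areas on the boundary:
  f1: (p3, p5, p8) → 155.9728
  f2: (p3, p2, p5) → 46.1854
  f3: (p4, p0, p5) → 3.3900
  f4: (p1, p5, p8) → 64.7708
  f5: (p1, p7, p8) → 15.5403
  f6: (p13, p0, p5) → 22.1292
  f7: (p13, p7, p0) → 33.2033
  f8: (p13, p1, p5) → 16.4105
  f9: (p13, p1, p7) → 11.7547
  f10: (p11, p7, p8) → 9.0739
  f11: (p6, p7, p0) → 75.7650
  f12: (p6, p3, p2) → 19.3770
  f13: (p12, p6, p2) → 12.5783
  f14: (p12, p6, p0) → 67.8276
  f15: (p12, p4, p0) → 46.0573
  f16: (p12, p2, p5) → 21.9467
  f17: (p12, p4, p5) → 33.3759
  f18: (p9, p11, p7) → 5.7469
  f19: (p9, p6, p7) → 25.5622
  f20: (p9, p11, p8) → 15.3392
  f21: (p9, p3, p8) → 38.5744
  f22: (p9, p6, p3) → 19.9519
Σ area = 760.533

Euler: V−E+F = 13−33+22 = 2.

facets=22 area=760.533


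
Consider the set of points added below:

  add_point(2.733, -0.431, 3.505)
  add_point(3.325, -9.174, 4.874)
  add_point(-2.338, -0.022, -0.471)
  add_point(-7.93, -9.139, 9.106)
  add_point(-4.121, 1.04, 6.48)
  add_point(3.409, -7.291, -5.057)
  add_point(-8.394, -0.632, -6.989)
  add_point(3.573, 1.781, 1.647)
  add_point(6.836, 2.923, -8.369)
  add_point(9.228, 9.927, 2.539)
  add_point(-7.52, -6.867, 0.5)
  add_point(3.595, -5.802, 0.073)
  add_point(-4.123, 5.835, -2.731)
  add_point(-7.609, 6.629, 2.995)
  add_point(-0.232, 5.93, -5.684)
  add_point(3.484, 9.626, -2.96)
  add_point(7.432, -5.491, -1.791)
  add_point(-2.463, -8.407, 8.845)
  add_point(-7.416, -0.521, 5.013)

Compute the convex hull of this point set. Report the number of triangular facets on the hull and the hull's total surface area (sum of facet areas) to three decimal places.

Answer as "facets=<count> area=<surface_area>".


Hull vertices (14/19): indices [1, 3, 4, 5, 6, 8, 9, 10, 12, 13, 14, 15, 16, 17].

Facet areas (half cross-product norm):
  f1: (p13, p3, p6) → 101.1040
  f2: (p10, p3, p6) → 19.2065
  f3: (p17, p1, p9) → 69.5899
  f4: (p17, p3, p1) → 11.0534
  f5: (p5, p8, p6) → 75.2525
  f6: (p5, p10, p6) → 58.1833
  f7: (p5, p3, p1) → 56.8603
  f8: (p5, p10, p3) → 48.2520
  f9: (p16, p1, p9) → 67.4401
  f10: (p16, p8, p9) → 70.1410
  f11: (p16, p5, p1) → 23.7199
  f12: (p16, p5, p8) → 29.0118
  f13: (p4, p13, p9) → 60.9604
  f14: (p4, p13, p3) → 32.2538
  f15: (p4, p17, p9) → 73.4021
  f16: (p4, p17, p3) → 27.2640
  f17: (p15, p8, p9) → 36.2382
  f18: (p15, p13, p9) → 48.9658
  f19: (p14, p8, p6) → 39.3297
  f20: (p14, p15, p8) → 23.7093
  f21: (p12, p15, p13) → 25.8760
  f22: (p12, p14, p15) → 14.0267
  f23: (p12, p13, p6) → 28.9367
  f24: (p12, p14, p6) → 21.4751
Σ area = 1062.253

Euler characteristic 14−36+24 = 2 ✓

facets=24 area=1062.253


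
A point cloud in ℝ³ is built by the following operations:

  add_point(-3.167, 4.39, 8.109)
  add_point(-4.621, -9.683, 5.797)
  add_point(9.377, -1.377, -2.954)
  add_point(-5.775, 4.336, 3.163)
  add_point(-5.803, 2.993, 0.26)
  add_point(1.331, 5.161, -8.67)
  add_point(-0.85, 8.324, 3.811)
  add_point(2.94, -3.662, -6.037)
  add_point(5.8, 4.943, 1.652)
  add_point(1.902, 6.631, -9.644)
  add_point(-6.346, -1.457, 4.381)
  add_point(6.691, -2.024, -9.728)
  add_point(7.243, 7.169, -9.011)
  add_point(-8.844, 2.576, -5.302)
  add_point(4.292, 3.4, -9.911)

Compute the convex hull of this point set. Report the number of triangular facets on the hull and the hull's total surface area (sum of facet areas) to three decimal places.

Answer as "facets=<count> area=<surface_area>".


Extreme-point indices: [0, 1, 2, 3, 6, 7, 8, 9, 10, 11, 12, 13, 14] — 13 of 15 on the boundary.

Per-facet area ½‖(b−a)×(c−a)‖:
  f1: (p11, p1, p2) → 67.1044
  f2: (p11, p12, p2) → 33.2261
  f3: (p10, p1, p13) → 38.1623
  f4: (p10, p0, p1) → 26.6157
  f5: (p3, p10, p13) → 27.2689
  f6: (p3, p10, p0) → 16.4928
  f7: (p8, p12, p2) → 42.7557
  f8: (p8, p1, p2) → 77.1696
  f9: (p8, p0, p1) → 79.2476
  f10: (p7, p1, p13) → 97.4702
  f11: (p7, p11, p13) → 31.8981
  f12: (p7, p11, p1) → 9.7947
  f13: (p6, p8, p0) → 23.6738
  f14: (p6, p8, p12) → 40.7819
  f15: (p6, p9, p12) → 37.3044
  f16: (p6, p3, p0) → 15.8452
  f17: (p6, p3, p13) → 25.7531
  f18: (p6, p9, p13) → 74.6449
  f19: (p14, p11, p12) → 12.8556
  f20: (p14, p9, p12) → 9.4351
  f21: (p14, p11, p13) → 39.2452
  f22: (p14, p9, p13) → 23.7547
Σ area = 850.500

Euler characteristic 13−33+22 = 2 ✓

facets=22 area=850.500


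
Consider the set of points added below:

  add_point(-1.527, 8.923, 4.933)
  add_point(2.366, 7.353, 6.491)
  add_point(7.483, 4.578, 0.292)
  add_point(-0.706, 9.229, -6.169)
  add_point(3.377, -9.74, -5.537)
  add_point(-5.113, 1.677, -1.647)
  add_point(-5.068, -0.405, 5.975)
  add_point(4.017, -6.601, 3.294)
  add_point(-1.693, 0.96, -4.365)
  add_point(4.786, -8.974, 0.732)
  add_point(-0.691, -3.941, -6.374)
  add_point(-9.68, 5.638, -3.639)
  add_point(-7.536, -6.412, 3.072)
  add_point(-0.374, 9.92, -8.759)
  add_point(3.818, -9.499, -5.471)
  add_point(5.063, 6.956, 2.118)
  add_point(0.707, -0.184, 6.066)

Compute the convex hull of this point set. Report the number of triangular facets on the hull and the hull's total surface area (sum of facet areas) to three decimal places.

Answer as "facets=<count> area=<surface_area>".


facets=24 area=879.684

Extreme-point indices: [0, 1, 2, 4, 6, 7, 9, 10, 11, 12, 13, 14, 15, 16] — 14 of 17 on the boundary.

Facet areas (half cross-product norm):
  f1: (p10, p13, p11) → 71.4224
  f2: (p10, p13, p4) → 29.5569
  f3: (p14, p13, p2) → 102.6159
  f4: (p14, p13, p4) → 4.9331
  f5: (p12, p6, p11) → 43.5673
  f6: (p12, p10, p11) → 73.3863
  f7: (p12, p10, p4) → 42.4342
  f8: (p0, p6, p11) → 56.1509
  f9: (p0, p13, p11) → 66.4256
  f10: (p1, p0, p6) → 22.4241
  f11: (p7, p12, p6) → 38.6428
  f12: (p7, p1, p2) → 51.3051
  f13: (p15, p13, p2) → 24.1118
  f14: (p15, p1, p2) → 6.2316
  f15: (p15, p0, p13) → 46.1758
  f16: (p15, p1, p0) → 11.3334
  f17: (p16, p1, p6) → 21.6125
  f18: (p16, p7, p6) → 20.5795
  f19: (p16, p7, p1) → 20.2047
  f20: (p9, p12, p4) → 41.4160
  f21: (p9, p7, p12) → 20.1922
  f22: (p9, p14, p4) → 1.5223
  f23: (p9, p14, p2) → 43.4072
  f24: (p9, p7, p2) → 20.0327
Σ area = 879.684

Euler characteristic 14−36+24 = 2 ✓


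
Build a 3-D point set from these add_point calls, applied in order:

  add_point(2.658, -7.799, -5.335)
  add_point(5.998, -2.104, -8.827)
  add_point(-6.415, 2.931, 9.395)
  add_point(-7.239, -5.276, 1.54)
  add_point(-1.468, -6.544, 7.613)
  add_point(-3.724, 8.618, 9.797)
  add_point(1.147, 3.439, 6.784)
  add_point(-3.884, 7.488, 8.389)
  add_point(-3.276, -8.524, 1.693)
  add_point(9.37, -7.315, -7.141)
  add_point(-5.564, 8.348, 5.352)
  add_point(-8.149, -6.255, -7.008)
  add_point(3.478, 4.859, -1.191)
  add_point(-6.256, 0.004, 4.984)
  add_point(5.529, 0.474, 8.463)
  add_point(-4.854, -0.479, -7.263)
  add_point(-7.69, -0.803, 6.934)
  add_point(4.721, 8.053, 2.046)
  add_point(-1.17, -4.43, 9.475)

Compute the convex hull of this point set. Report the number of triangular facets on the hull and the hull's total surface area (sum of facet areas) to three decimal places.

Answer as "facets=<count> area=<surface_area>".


Hull vertices (15/19): indices [0, 1, 2, 3, 4, 5, 8, 9, 10, 11, 14, 15, 16, 17, 18].

Facet areas (half cross-product norm):
  f1: (p17, p14, p9) → 86.9122
  f2: (p17, p14, p5) → 53.8126
  f3: (p0, p9, p11) → 17.2659
  f4: (p0, p8, p11) → 44.0370
  f5: (p0, p8, p9) → 18.2848
  f6: (p1, p9, p11) → 46.3670
  f7: (p1, p17, p9) → 43.9098
  f8: (p10, p17, p5) → 25.9539
  f9: (p10, p16, p11) → 69.8739
  f10: (p3, p8, p11) → 22.1588
  f11: (p3, p16, p11) → 17.1985
  f12: (p18, p14, p5) → 50.5109
  f13: (p15, p1, p11) → 34.3649
  f14: (p15, p10, p11) → 45.9792
  f15: (p15, p1, p17) → 79.3009
  f16: (p15, p10, p17) → 79.1874
  f17: (p2, p18, p5) → 24.8950
  f18: (p2, p18, p16) → 18.3190
  f19: (p2, p10, p5) → 14.6141
  f20: (p2, p10, p16) → 14.7868
  f21: (p4, p3, p16) → 27.1130
  f22: (p4, p18, p16) → 11.1527
  f23: (p4, p3, p8) → 16.6372
  f24: (p4, p8, p9) → 48.4279
  f25: (p4, p14, p9) → 86.4077
  f26: (p4, p18, p14) → 10.6246
Σ area = 1008.096

Euler: V−E+F = 15−39+26 = 2.

facets=26 area=1008.096


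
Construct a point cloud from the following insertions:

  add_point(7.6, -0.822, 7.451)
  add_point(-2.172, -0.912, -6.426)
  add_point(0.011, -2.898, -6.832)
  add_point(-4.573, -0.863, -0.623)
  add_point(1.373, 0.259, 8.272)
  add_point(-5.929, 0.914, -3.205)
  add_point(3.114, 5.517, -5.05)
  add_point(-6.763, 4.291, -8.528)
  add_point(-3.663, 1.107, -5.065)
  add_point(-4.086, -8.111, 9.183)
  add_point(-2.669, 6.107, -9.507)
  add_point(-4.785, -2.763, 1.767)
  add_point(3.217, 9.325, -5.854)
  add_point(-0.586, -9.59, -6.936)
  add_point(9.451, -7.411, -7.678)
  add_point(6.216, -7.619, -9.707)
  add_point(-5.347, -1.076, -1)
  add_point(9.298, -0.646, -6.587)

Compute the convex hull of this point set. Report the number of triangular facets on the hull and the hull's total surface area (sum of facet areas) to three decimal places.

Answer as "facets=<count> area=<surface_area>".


facets=18 area=963.024

Points on the hull: [0, 4, 5, 7, 9, 10, 12, 13, 14, 15, 17] (11 of 18).

Triangle areas on the boundary:
  f1: (p0, p9, p14) → 115.2503
  f2: (p10, p12, p7) → 11.5232
  f3: (p13, p9, p7) → 126.2266
  f4: (p13, p9, p14) → 82.3987
  f5: (p4, p12, p7) → 96.1434
  f6: (p4, p0, p12) → 53.3980
  f7: (p4, p0, p9) → 29.2814
  f8: (p17, p10, p12) → 44.6892
  f9: (p17, p0, p14) → 47.9268
  f10: (p17, p0, p12) → 82.2022
  f11: (p5, p9, p7) → 3.1813
  f12: (p5, p4, p7) → 25.9026
  f13: (p5, p4, p9) → 67.2721
  f14: (p15, p17, p14) → 13.0126
  f15: (p15, p17, p10) → 57.8562
  f16: (p15, p13, p14) → 11.8724
  f17: (p15, p10, p7) → 37.0273
  f18: (p15, p13, p7) → 57.8599
Σ area = 963.024

Euler characteristic 11−27+18 = 2 ✓


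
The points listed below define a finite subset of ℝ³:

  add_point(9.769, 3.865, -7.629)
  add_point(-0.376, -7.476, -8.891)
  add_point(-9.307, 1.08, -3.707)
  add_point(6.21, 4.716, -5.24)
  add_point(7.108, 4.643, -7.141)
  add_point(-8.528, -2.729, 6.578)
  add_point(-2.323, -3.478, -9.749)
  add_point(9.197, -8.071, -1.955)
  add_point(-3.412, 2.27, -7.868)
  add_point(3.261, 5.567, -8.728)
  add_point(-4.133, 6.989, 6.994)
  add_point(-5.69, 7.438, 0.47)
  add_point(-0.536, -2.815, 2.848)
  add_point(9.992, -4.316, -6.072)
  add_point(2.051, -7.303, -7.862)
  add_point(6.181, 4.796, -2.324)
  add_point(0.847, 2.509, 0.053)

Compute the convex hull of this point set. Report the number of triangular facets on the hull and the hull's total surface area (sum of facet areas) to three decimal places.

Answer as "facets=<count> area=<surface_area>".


facets=24 area=894.388

Extreme-point indices: [0, 1, 2, 4, 5, 6, 7, 8, 9, 10, 11, 13, 14, 15] — 14 of 17 on the boundary.

Per-facet area ½‖(b−a)×(c−a)‖:
  f1: (p5, p11, p2) → 45.0368
  f2: (p5, p10, p11) → 35.7816
  f3: (p9, p10, p11) → 37.2691
  f4: (p7, p5, p10) → 108.2089
  f5: (p7, p14, p13) → 23.8684
  f6: (p8, p11, p2) → 30.2584
  f7: (p8, p9, p11) → 37.6336
  f8: (p0, p7, p13) → 14.4335
  f9: (p15, p9, p10) → 47.8287
  f10: (p15, p7, p10) → 88.7241
  f11: (p15, p0, p7) → 41.4924
  f12: (p6, p0, p9) → 34.6805
  f13: (p6, p8, p9) → 22.4648
  f14: (p6, p8, p2) → 22.1629
  f15: (p4, p0, p9) → 3.1757
  f16: (p4, p15, p9) → 10.2736
  f17: (p4, p15, p0) → 6.4517
  f18: (p1, p6, p0) → 32.3311
  f19: (p1, p14, p13) → 3.7686
  f20: (p1, p0, p13) → 45.6571
  f21: (p1, p7, p5) → 106.4129
  f22: (p1, p7, p14) → 3.9261
  f23: (p1, p5, p2) → 73.4041
  f24: (p1, p6, p2) → 19.1431
Σ area = 894.388

Euler characteristic 14−36+24 = 2 ✓


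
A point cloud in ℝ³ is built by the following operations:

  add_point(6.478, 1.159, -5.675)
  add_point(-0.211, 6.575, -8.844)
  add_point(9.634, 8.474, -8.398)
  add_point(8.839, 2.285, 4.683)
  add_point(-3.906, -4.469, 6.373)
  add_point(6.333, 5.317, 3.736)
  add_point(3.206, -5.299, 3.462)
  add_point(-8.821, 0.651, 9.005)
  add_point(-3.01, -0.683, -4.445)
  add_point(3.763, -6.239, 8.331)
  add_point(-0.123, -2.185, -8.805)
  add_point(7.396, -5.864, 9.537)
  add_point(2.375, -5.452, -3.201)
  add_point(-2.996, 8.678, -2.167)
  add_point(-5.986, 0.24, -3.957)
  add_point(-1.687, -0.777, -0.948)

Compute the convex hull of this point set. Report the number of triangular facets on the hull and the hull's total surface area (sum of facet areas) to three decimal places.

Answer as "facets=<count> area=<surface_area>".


facets=22 area=931.057

Points on the hull: [0, 1, 2, 3, 4, 5, 7, 9, 10, 11, 12, 13, 14] (13 of 16).

Triangle areas on the boundary:
  f1: (p10, p1, p2) → 43.2508
  f2: (p5, p11, p7) → 100.2152
  f3: (p14, p10, p1) → 33.2716
  f4: (p14, p4, p7) → 43.5366
  f5: (p14, p4, p10) → 44.1386
  f6: (p0, p11, p2) → 54.4913
  f7: (p0, p10, p2) → 28.3885
  f8: (p3, p11, p2) → 39.0266
  f9: (p3, p5, p2) → 25.4368
  f10: (p3, p5, p11) → 14.5512
  f11: (p13, p1, p2) → 36.3986
  f12: (p13, p5, p2) → 70.2486
  f13: (p13, p5, p7) → 84.0120
  f14: (p13, p14, p7) → 59.9080
  f15: (p13, p14, p1) → 32.6881
  f16: (p12, p4, p10) → 35.9658
  f17: (p12, p0, p11) → 55.5023
  f18: (p12, p0, p10) → 25.4225
  f19: (p9, p12, p11) → 20.3533
  f20: (p9, p12, p4) → 43.9233
  f21: (p9, p11, p7) → 17.7527
  f22: (p9, p4, p7) → 22.5744
Σ area = 931.057

Euler characteristic 13−33+22 = 2 ✓


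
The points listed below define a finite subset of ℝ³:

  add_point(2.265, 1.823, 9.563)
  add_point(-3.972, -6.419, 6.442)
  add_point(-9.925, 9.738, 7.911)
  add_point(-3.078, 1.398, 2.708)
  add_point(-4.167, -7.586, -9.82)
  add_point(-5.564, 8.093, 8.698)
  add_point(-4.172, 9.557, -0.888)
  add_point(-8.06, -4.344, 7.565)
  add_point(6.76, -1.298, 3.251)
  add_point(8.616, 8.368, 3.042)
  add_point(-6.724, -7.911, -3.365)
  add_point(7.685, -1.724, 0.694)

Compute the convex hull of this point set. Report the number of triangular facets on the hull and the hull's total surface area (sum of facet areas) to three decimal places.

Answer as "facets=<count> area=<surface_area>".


Points on the hull: [0, 1, 2, 4, 5, 6, 7, 8, 9, 10, 11] (11 of 12).

Area of each hull facet:
  f1: (p7, p10, p2) → 77.2279
  f2: (p6, p9, p2) → 67.8338
  f3: (p5, p9, p2) → 22.1785
  f4: (p5, p0, p9) → 56.4148
  f5: (p5, p7, p2) → 29.7851
  f6: (p5, p7, p0) → 57.3093
  f7: (p8, p0, p9) → 39.8223
  f8: (p8, p11, p9) → 13.5159
  f9: (p4, p10, p2) → 63.2959
  f10: (p4, p6, p2) → 93.0462
  f11: (p4, p6, p9) → 129.6060
  f12: (p4, p11, p9) → 73.9655
  f13: (p1, p7, p0) → 25.3630
  f14: (p1, p8, p0) → 44.2517
  f15: (p1, p7, p10) → 24.2530
  f16: (p1, p8, p11) → 14.9610
  f17: (p1, p4, p10) → 22.4062
  f18: (p1, p4, p11) → 104.1887
Σ area = 959.425

Euler: V−E+F = 11−27+18 = 2.

facets=18 area=959.425


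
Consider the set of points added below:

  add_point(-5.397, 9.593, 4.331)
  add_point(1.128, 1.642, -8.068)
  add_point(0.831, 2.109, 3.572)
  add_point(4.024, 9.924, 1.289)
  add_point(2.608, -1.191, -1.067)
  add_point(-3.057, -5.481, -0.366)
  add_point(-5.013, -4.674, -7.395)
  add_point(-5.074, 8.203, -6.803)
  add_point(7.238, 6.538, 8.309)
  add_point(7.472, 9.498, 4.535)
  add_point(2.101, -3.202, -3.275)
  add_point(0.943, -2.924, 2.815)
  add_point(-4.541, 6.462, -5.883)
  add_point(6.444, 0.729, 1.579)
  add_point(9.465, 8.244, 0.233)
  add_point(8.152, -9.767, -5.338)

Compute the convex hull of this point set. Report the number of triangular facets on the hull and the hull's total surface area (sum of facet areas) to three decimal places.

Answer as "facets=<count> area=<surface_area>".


Extreme-point indices: [0, 1, 3, 5, 6, 7, 8, 9, 11, 14, 15] — 11 of 16 on the boundary.

Facet areas (half cross-product norm):
  f1: (p1, p15, p14) → 92.1828
  f2: (p6, p1, p15) → 58.4097
  f3: (p8, p15, p14) → 80.5862
  f4: (p7, p1, p14) → 61.4853
  f5: (p7, p6, p0) → 71.3043
  f6: (p7, p6, p1) → 40.2529
  f7: (p9, p8, p0) → 30.8878
  f8: (p9, p8, p14) → 9.8218
  f9: (p5, p6, p0) → 58.0147
  f10: (p5, p6, p15) → 47.4355
  f11: (p3, p7, p14) → 30.0960
  f12: (p3, p9, p14) → 11.1884
  f13: (p3, p7, p0) → 52.5223
  f14: (p3, p9, p0) → 20.6961
  f15: (p11, p8, p0) → 77.7689
  f16: (p11, p5, p0) → 39.9147
  f17: (p11, p8, p15) → 74.5273
  f18: (p11, p5, p15) → 36.0003
Σ area = 893.095

Check V−E+F: 11 − 27 + 18 = 2.

facets=18 area=893.095


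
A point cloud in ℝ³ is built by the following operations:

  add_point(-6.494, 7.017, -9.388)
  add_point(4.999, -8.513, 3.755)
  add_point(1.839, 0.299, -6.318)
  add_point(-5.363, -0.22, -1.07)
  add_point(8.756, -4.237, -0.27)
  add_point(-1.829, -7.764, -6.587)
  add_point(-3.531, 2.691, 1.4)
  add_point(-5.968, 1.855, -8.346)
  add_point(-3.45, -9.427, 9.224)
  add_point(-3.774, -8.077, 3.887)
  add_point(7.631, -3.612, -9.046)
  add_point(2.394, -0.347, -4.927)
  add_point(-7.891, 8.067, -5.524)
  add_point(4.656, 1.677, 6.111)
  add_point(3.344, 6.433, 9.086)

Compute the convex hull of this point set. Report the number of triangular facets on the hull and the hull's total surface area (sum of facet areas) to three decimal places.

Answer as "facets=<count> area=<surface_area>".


facets=16 area=962.246

Hull vertices (10/15): indices [0, 1, 4, 5, 7, 8, 9, 10, 12, 14].

Per-facet area ½‖(b−a)×(c−a)‖:
  f1: (p14, p8, p12) → 157.7816
  f2: (p14, p0, p12) → 34.0320
  f3: (p7, p0, p12) → 11.1713
  f4: (p1, p5, p8) → 62.7340
  f5: (p1, p14, p4) → 52.5780
  f6: (p1, p14, p8) → 79.2585
  f7: (p9, p5, p8) → 9.3895
  f8: (p9, p5, p7) → 56.1865
  f9: (p9, p8, p12) → 37.9273
  f10: (p9, p7, p12) → 54.1595
  f11: (p10, p7, p0) → 34.7503
  f12: (p10, p5, p7) → 56.3241
  f13: (p10, p14, p0) → 168.8965
  f14: (p10, p14, p4) → 57.7463
  f15: (p10, p1, p4) → 25.8998
  f16: (p10, p1, p5) → 63.4108
Σ area = 962.246

Check V−E+F: 10 − 24 + 16 = 2.


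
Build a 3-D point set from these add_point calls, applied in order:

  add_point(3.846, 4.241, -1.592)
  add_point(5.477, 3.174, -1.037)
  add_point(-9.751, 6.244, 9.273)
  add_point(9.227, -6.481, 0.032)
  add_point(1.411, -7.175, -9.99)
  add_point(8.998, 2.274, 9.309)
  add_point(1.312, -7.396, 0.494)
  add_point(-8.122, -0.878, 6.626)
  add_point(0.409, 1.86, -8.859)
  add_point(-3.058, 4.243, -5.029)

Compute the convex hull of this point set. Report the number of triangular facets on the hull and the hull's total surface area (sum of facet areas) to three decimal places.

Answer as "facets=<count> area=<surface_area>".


10 of the 10 inputs are extreme points: [0, 1, 2, 3, 4, 5, 6, 7, 8, 9].

Triangle areas on the boundary:
  f1: (p8, p4, p3) → 58.0939
  f2: (p7, p5, p2) → 68.4284
  f3: (p0, p5, p2) → 104.6818
  f4: (p6, p5, p3) → 50.9022
  f5: (p6, p7, p5) → 96.1141
  f6: (p6, p4, p3) → 41.7464
  f7: (p6, p7, p4) → 60.2636
  f8: (p9, p8, p4) → 21.5378
  f9: (p9, p7, p4) → 89.9405
  f10: (p9, p7, p2) → 53.2153
  f11: (p9, p0, p2) → 61.3596
  f12: (p9, p0, p8) → 21.2663
  f13: (p1, p5, p3) → 54.6622
  f14: (p1, p0, p5) → 9.2051
  f15: (p1, p8, p3) → 48.4519
  f16: (p1, p0, p8) → 7.7181
Σ area = 847.587

Euler characteristic 10−24+16 = 2 ✓

facets=16 area=847.587


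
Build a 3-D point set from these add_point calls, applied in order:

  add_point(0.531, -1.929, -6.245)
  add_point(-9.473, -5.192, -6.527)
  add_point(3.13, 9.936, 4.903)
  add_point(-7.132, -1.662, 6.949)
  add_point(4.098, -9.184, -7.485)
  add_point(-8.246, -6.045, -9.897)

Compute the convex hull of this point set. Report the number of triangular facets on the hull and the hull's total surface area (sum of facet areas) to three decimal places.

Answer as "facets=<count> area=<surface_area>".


facets=8 area=578.477

Points on the hull: [0, 1, 2, 3, 4, 5] (6 of 6).

Facet areas (half cross-product norm):
  f1: (p3, p4, p1) → 100.1133
  f2: (p3, p2, p1) → 108.7338
  f3: (p3, p2, p4) → 151.7443
  f4: (p0, p2, p4) → 49.9216
  f5: (p5, p4, p1) → 23.3974
  f6: (p5, p0, p4) → 42.3362
  f7: (p5, p2, p1) → 37.9181
  f8: (p5, p0, p2) → 64.3125
Σ area = 578.477

Check V−E+F: 6 − 12 + 8 = 2.


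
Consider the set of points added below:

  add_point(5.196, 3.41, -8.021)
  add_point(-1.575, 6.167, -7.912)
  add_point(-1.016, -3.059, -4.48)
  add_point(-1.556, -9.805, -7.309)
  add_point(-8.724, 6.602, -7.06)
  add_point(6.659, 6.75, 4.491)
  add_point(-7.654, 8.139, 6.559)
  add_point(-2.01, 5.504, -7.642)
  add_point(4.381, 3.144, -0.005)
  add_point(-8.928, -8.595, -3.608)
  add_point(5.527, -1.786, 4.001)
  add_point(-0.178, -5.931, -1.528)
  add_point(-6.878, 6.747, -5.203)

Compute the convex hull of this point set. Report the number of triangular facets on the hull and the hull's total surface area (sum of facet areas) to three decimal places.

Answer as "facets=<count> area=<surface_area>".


Points on the hull: [0, 1, 3, 4, 5, 6, 9, 10, 12] (9 of 13).

Area of each hull facet:
  f1: (p4, p6, p9) → 106.4851
  f2: (p10, p6, p9) → 138.3910
  f3: (p10, p6, p5) → 62.6282
  f4: (p10, p0, p5) → 53.1895
  f5: (p1, p0, p5) → 47.6430
  f6: (p1, p6, p5) → 98.1052
  f7: (p3, p10, p9) → 64.8990
  f8: (p3, p10, p0) → 89.8085
  f9: (p3, p1, p0) → 54.1124
  f10: (p3, p4, p9) → 64.9366
  f11: (p3, p1, p4) → 57.5482
  f12: (p12, p4, p6) → 11.6626
  f13: (p12, p1, p6) → 30.3728
  f14: (p12, p1, p4) → 7.4888
Σ area = 887.271

Euler characteristic 9−21+14 = 2 ✓

facets=14 area=887.271


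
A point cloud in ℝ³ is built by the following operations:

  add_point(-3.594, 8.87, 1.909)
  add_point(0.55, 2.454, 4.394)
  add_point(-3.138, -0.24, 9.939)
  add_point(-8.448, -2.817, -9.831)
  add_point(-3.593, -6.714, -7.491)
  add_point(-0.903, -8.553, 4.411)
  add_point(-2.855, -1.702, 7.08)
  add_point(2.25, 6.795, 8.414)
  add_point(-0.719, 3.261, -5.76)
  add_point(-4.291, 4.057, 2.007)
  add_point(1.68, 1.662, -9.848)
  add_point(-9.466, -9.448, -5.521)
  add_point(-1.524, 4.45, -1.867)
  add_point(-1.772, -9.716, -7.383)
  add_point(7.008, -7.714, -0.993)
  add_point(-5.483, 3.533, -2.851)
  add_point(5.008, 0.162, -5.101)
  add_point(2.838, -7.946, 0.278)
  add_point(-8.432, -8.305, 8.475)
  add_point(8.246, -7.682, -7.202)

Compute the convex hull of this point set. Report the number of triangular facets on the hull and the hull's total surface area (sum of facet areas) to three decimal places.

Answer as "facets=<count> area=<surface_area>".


12 of the 20 inputs are extreme points: [0, 2, 3, 5, 7, 10, 11, 13, 14, 16, 18, 19].

Per-facet area ½‖(b−a)×(c−a)‖:
  f1: (p18, p2, p0) → 51.3433
  f2: (p7, p2, p0) → 40.2545
  f3: (p7, p10, p0) → 64.5479
  f4: (p3, p10, p19) → 63.7340
  f5: (p3, p10, p0) → 81.0552
  f6: (p3, p18, p11) → 49.8351
  f7: (p3, p18, p0) → 146.6906
  f8: (p14, p7, p19) → 46.9529
  f9: (p14, p7, p2) → 74.4124
  f10: (p16, p10, p19) → 25.4100
  f11: (p16, p7, p19) → 49.7982
  f12: (p16, p7, p10) → 39.9153
  f13: (p13, p3, p11) → 30.7843
  f14: (p13, p3, p19) → 43.0714
  f15: (p13, p14, p19) → 31.8648
  f16: (p13, p18, p11) → 54.9986
  f17: (p5, p18, p2) → 38.5925
  f18: (p5, p14, p2) → 44.8146
  f19: (p5, p13, p18) → 46.3905
  f20: (p5, p13, p14) → 49.8429
Σ area = 1074.309

Check V−E+F: 12 − 30 + 20 = 2.

facets=20 area=1074.309


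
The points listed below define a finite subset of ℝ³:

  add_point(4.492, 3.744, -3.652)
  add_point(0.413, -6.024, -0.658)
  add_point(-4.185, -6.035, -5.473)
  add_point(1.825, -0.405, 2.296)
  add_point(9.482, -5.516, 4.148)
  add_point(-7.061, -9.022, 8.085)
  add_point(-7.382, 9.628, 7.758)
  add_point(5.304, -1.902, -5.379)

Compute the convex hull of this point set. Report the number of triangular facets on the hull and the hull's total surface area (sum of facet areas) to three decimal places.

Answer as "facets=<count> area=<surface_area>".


facets=8 area=744.210

Extreme-point indices: [0, 2, 4, 5, 6, 7] — 6 of 8 on the boundary.

Area of each hull facet:
  f1: (p5, p4, p6) → 159.0230
  f2: (p2, p5, p6) → 128.8917
  f3: (p2, p5, p4) → 109.7517
  f4: (p0, p4, p6) → 113.8301
  f5: (p0, p2, p6) → 114.7504
  f6: (p7, p2, p4) → 55.5369
  f7: (p7, p0, p4) → 32.6108
  f8: (p7, p0, p2) → 29.8154
Σ area = 744.210

Euler: V−E+F = 6−12+8 = 2.


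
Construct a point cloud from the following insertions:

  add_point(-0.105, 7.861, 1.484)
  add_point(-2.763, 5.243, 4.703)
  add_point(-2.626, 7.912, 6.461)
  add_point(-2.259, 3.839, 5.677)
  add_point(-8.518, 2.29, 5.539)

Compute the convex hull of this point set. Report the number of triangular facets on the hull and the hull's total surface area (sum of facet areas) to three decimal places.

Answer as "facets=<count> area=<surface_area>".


facets=4 area=64.464

Hull vertices (4/5): indices [0, 2, 3, 4].

Facet areas (half cross-product norm):
  f1: (p2, p0, p4) → 22.3127
  f2: (p3, p0, p4) → 17.5428
  f3: (p3, p2, p4) → 13.2684
  f4: (p3, p2, p0) → 11.3400
Σ area = 64.464

Euler characteristic 4−6+4 = 2 ✓


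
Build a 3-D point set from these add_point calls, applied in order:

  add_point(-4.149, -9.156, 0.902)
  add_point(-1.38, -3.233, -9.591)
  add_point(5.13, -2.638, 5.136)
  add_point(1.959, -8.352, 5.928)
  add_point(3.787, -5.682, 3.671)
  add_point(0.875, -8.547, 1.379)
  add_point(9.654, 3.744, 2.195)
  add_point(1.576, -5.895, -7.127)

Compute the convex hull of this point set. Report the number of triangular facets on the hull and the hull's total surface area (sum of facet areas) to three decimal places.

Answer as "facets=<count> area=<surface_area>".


8 of the 8 inputs are extreme points: [0, 1, 2, 3, 4, 5, 6, 7].

Triangle areas on the boundary:
  f1: (p1, p6, p0) → 105.5941
  f2: (p7, p1, p0) → 23.6049
  f3: (p7, p1, p6) → 35.0600
  f4: (p2, p6, p0) → 35.9673
  f5: (p2, p3, p0) → 24.1866
  f6: (p2, p3, p6) → 7.1161
  f7: (p5, p3, p0) → 11.2496
  f8: (p5, p7, p0) → 22.7088
  f9: (p5, p7, p3) → 9.3515
  f10: (p4, p3, p6) → 10.1744
  f11: (p4, p7, p6) → 61.7355
  f12: (p4, p7, p3) → 19.3719
Σ area = 366.121

Check V−E+F: 8 − 18 + 12 = 2.

facets=12 area=366.121


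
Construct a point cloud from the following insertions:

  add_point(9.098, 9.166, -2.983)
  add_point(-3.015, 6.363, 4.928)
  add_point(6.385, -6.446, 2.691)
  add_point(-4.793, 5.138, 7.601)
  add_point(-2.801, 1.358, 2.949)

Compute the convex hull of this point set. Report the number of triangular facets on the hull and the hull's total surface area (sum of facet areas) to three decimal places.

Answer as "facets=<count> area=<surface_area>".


facets=6 area=305.686

Hull vertices (5/5): indices [0, 1, 2, 3, 4].

Per-facet area ½‖(b−a)×(c−a)‖:
  f1: (p2, p0, p3) → 127.6653
  f2: (p1, p0, p3) → 10.4557
  f3: (p4, p2, p3) → 29.1478
  f4: (p4, p1, p3) → 9.2511
  f5: (p4, p2, p0) → 89.5345
  f6: (p4, p1, p0) → 39.6316
Σ area = 305.686

Euler: V−E+F = 5−9+6 = 2.


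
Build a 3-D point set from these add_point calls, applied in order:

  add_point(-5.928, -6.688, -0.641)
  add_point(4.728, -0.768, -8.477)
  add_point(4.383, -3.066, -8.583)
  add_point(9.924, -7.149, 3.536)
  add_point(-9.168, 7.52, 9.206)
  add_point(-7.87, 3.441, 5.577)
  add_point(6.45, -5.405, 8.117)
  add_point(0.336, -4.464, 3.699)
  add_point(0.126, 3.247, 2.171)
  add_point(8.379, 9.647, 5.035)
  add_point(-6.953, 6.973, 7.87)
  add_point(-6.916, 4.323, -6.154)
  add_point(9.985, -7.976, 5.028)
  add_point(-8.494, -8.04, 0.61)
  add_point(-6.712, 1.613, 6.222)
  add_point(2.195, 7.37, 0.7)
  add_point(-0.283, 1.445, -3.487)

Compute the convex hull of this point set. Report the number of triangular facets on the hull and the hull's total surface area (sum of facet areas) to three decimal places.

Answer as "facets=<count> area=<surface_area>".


Points on the hull: [1, 2, 3, 4, 6, 9, 11, 12, 13] (9 of 17).

Area of each hull facet:
  f1: (p13, p2, p12) → 122.7093
  f2: (p6, p9, p4) → 134.9889
  f3: (p6, p9, p12) → 39.9042
  f4: (p6, p13, p4) → 142.8212
  f5: (p6, p13, p12) → 43.8419
  f6: (p3, p9, p12) → 13.2047
  f7: (p3, p2, p12) → 4.7670
  f8: (p11, p13, p4) → 107.1254
  f9: (p11, p13, p2) → 92.9756
  f10: (p11, p9, p4) → 135.5460
  f11: (p1, p11, p9) → 110.7295
  f12: (p1, p11, p2) → 14.4934
  f13: (p1, p3, p9) → 113.3024
  f14: (p1, p3, p2) → 15.9122
Σ area = 1092.322

Check V−E+F: 9 − 21 + 14 = 2.

facets=14 area=1092.322


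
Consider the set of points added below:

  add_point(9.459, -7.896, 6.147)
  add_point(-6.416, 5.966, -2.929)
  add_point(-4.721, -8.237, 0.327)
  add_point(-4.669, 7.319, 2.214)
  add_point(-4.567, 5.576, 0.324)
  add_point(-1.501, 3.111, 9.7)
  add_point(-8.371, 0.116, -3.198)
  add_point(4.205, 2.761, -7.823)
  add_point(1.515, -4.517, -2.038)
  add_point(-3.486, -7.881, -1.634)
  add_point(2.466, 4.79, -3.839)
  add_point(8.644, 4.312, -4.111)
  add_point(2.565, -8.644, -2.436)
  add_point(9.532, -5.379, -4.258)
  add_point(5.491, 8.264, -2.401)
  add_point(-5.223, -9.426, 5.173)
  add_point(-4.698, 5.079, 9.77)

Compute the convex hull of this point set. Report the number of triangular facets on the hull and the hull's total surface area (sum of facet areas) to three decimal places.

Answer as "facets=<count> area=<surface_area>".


Extreme-point indices: [0, 1, 2, 3, 5, 6, 7, 9, 11, 12, 13, 14, 15, 16] — 14 of 17 on the boundary.

Per-facet area ½‖(b−a)×(c−a)‖:
  f1: (p15, p16, p6) → 86.5860
  f2: (p3, p16, p14) → 39.9996
  f3: (p9, p7, p6) → 62.7403
  f4: (p11, p7, p13) → 28.5669
  f5: (p11, p7, p14) → 15.9684
  f6: (p11, p0, p13) → 50.8337
  f7: (p11, p0, p14) → 39.2239
  f8: (p1, p7, p14) → 44.9636
  f9: (p1, p3, p14) → 31.2552
  f10: (p1, p7, p6) → 37.4293
  f11: (p1, p16, p6) → 39.6449
  f12: (p1, p3, p16) → 12.9035
  f13: (p2, p15, p6) → 21.0249
  f14: (p2, p9, p6) → 11.1377
  f15: (p5, p15, p16) → 25.1440
  f16: (p5, p0, p15) → 94.5964
  f17: (p5, p16, p14) → 27.1920
  f18: (p5, p0, p14) → 114.4298
  f19: (p12, p0, p15) → 59.9723
  f20: (p12, p2, p15) → 17.7264
  f21: (p12, p2, p9) → 5.7236
  f22: (p12, p0, p13) → 39.9954
  f23: (p12, p7, p13) → 40.9109
  f24: (p12, p9, p7) → 39.0230
Σ area = 986.992

Check V−E+F: 14 − 36 + 24 = 2.

facets=24 area=986.992


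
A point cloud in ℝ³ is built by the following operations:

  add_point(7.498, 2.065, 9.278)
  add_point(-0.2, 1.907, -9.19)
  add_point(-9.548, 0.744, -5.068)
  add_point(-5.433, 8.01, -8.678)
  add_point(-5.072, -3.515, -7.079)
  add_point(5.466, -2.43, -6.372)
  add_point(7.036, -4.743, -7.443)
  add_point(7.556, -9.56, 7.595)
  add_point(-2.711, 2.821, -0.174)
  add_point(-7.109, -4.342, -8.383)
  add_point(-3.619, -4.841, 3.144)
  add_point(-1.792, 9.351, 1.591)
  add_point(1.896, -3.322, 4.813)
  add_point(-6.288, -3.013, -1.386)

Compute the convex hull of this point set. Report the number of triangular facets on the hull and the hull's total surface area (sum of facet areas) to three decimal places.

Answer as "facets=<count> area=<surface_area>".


Hull vertices (11/14): indices [0, 1, 2, 3, 5, 6, 7, 9, 10, 11, 13].

Facet areas (half cross-product norm):
  f1: (p3, p11, p2) → 49.5500
  f2: (p10, p11, p2) → 72.6704
  f3: (p9, p10, p7) → 62.5965
  f4: (p9, p3, p2) → 28.8055
  f5: (p9, p3, p1) → 37.6547
  f6: (p0, p10, p7) → 71.9917
  f7: (p0, p10, p11) → 88.6585
  f8: (p6, p9, p7) → 111.4174
  f9: (p6, p9, p1) → 46.5354
  f10: (p6, p0, p7) → 91.5115
  f11: (p6, p3, p1) → 10.6132
  f12: (p13, p10, p2) → 6.0583
  f13: (p13, p9, p2) → 18.8336
  f14: (p13, p9, p10) → 12.2781
  f15: (p5, p3, p11) → 80.0835
  f16: (p5, p6, p3) → 12.0871
  f17: (p5, p0, p11) → 102.6097
  f18: (p5, p6, p0) → 21.4394
Σ area = 925.395

Euler: V−E+F = 11−27+18 = 2.

facets=18 area=925.395
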